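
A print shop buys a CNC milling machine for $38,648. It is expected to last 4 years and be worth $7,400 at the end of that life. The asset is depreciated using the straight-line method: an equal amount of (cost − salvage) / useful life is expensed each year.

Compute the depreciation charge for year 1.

$7,812

Depreciable base = $38,648 − $7,400 = $31,248.
Annual expense = $31,248 / 4 = $7,812.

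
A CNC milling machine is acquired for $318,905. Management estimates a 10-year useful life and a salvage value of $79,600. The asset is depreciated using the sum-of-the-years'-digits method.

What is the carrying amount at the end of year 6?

Depreciable base = $318,905 − $79,600 = $239,305.
Sum of the years' digits = 10+9+8+7+6+5+4+3+2+1 = 55.
Year 1: $239,305 × 10/55 = $43,510. Book value $275,395.
Year 2: $239,305 × 9/55 = $39,159. Book value $236,236.
Year 3: $239,305 × 8/55 = $34,808. Book value $201,428.
Year 4: $239,305 × 7/55 = $30,457. Book value $170,971.
Year 5: $239,305 × 6/55 = $26,106. Book value $144,865.
Year 6: $239,305 × 5/55 = $21,755. Book value $123,110.

$123,110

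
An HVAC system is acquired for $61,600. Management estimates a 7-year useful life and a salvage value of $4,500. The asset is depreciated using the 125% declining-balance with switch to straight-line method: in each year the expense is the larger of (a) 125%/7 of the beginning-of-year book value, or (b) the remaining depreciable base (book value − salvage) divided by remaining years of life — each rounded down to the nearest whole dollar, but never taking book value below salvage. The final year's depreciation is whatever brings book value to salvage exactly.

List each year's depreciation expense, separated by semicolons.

Depreciable base = $61,600 − $4,500 = $57,100.
Year 1: DB = ⌊$61,600 × 125%/7⌋ = $11,000; SL = ⌊$57,100/7⌋ = $8,157 → take DB $11,000. Book value $50,600.
Year 2: DB = ⌊$50,600 × 125%/7⌋ = $9,035; SL = ⌊$46,100/6⌋ = $7,683 → take DB $9,035. Book value $41,565.
Year 3: DB = ⌊$41,565 × 125%/7⌋ = $7,422; SL = ⌊$37,065/5⌋ = $7,413 → take DB $7,422. Book value $34,143.
Year 4: DB = ⌊$34,143 × 125%/7⌋ = $6,096; SL = ⌊$29,643/4⌋ = $7,410 → take SL $7,410. Book value $26,733.
Year 5: DB = ⌊$26,733 × 125%/7⌋ = $4,773; SL = ⌊$22,233/3⌋ = $7,411 → take SL $7,411. Book value $19,322.
Year 6: DB = ⌊$19,322 × 125%/7⌋ = $3,450; SL = ⌊$14,822/2⌋ = $7,411 → take SL $7,411. Book value $11,911.
Year 7 (final): $11,911 − $4,500 = $7,411. Book value $4,500.

$11,000; $9,035; $7,422; $7,410; $7,411; $7,411; $7,411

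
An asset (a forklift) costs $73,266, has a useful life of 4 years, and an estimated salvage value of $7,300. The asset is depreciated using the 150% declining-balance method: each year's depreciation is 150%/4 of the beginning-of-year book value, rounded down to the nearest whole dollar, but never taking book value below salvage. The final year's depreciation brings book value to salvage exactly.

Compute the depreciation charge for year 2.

$17,172

Depreciable base = $73,266 − $7,300 = $65,966.
Year 1: ⌊$73,266 × 150%/4⌋ = $27,474. Book value $45,792.
Year 2: ⌊$45,792 × 150%/4⌋ = $17,172. Book value $28,620.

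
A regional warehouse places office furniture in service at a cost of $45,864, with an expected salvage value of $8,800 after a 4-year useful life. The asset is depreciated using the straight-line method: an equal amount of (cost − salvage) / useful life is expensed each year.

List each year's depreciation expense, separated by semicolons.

$9,266; $9,266; $9,266; $9,266

Depreciable base = $45,864 − $8,800 = $37,064.
Annual expense = $37,064 / 4 = $9,266.
End of year 1: book value $36,598.
End of year 2: book value $27,332.
End of year 3: book value $18,066.
End of year 4: book value $8,800.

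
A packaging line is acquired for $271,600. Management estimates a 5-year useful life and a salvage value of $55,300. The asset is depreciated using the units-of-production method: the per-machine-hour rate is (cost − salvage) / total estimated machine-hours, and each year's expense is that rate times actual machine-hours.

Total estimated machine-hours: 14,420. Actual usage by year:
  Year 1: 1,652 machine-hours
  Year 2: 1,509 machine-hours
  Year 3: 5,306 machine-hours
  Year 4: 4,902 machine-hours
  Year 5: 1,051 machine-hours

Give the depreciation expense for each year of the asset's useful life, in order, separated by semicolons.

$24,780; $22,635; $79,590; $73,530; $15,765

Depreciable base = $271,600 − $55,300 = $216,300.
Rate = $216,300 / 14,420 machine-hours = $15 per machine-hour.
Year 1: 1,652 × $15 = $24,780. Book value $246,820.
Year 2: 1,509 × $15 = $22,635. Book value $224,185.
Year 3: 5,306 × $15 = $79,590. Book value $144,595.
Year 4: 4,902 × $15 = $73,530. Book value $71,065.
Year 5: 1,051 × $15 = $15,765. Book value $55,300.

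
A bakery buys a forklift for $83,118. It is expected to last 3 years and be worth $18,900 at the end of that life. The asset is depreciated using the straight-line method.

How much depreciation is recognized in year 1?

Depreciable base = $83,118 − $18,900 = $64,218.
Annual expense = $64,218 / 3 = $21,406.

$21,406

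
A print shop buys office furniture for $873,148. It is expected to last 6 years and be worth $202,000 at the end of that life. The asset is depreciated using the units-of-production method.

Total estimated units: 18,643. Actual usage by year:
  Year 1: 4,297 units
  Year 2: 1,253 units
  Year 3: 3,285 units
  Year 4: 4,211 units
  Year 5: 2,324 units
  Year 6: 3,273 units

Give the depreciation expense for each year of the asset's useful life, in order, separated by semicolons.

$154,692; $45,108; $118,260; $151,596; $83,664; $117,828

Depreciable base = $873,148 − $202,000 = $671,148.
Rate = $671,148 / 18,643 units = $36 per unit.
Year 1: 4,297 × $36 = $154,692. Book value $718,456.
Year 2: 1,253 × $36 = $45,108. Book value $673,348.
Year 3: 3,285 × $36 = $118,260. Book value $555,088.
Year 4: 4,211 × $36 = $151,596. Book value $403,492.
Year 5: 2,324 × $36 = $83,664. Book value $319,828.
Year 6: 3,273 × $36 = $117,828. Book value $202,000.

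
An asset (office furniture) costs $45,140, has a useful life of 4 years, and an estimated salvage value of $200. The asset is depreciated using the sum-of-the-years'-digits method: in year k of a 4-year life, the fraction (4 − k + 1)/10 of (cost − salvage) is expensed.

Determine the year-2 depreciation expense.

Depreciable base = $45,140 − $200 = $44,940.
Sum of the years' digits = 4+3+2+1 = 10.
Year 1: $44,940 × 4/10 = $17,976. Book value $27,164.
Year 2: $44,940 × 3/10 = $13,482. Book value $13,682.

$13,482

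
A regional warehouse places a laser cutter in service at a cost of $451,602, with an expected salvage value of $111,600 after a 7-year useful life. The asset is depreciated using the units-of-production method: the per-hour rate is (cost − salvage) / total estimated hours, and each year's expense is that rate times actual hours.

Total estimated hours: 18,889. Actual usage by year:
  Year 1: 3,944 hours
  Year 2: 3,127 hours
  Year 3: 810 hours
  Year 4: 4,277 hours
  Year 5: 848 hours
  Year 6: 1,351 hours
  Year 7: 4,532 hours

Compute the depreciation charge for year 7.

$81,576

Depreciable base = $451,602 − $111,600 = $340,002.
Rate = $340,002 / 18,889 hours = $18 per hour.
Year 1: 3,944 × $18 = $70,992. Book value $380,610.
Year 2: 3,127 × $18 = $56,286. Book value $324,324.
Year 3: 810 × $18 = $14,580. Book value $309,744.
Year 4: 4,277 × $18 = $76,986. Book value $232,758.
Year 5: 848 × $18 = $15,264. Book value $217,494.
Year 6: 1,351 × $18 = $24,318. Book value $193,176.
Year 7: 4,532 × $18 = $81,576. Book value $111,600.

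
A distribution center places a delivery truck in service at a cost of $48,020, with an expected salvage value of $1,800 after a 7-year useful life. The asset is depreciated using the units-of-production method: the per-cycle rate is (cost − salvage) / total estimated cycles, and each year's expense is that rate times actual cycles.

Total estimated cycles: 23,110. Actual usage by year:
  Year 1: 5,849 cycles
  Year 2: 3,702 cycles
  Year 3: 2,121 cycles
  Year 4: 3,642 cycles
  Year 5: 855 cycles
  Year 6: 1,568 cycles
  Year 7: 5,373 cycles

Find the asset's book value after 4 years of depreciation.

Depreciable base = $48,020 − $1,800 = $46,220.
Rate = $46,220 / 23,110 cycles = $2 per cycle.
Year 1: 5,849 × $2 = $11,698. Book value $36,322.
Year 2: 3,702 × $2 = $7,404. Book value $28,918.
Year 3: 2,121 × $2 = $4,242. Book value $24,676.
Year 4: 3,642 × $2 = $7,284. Book value $17,392.

$17,392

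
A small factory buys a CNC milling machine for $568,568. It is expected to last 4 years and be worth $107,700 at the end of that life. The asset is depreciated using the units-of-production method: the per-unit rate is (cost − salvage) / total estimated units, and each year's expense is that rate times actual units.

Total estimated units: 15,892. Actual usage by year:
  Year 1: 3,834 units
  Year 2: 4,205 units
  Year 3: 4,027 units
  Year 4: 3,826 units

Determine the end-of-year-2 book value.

Depreciable base = $568,568 − $107,700 = $460,868.
Rate = $460,868 / 15,892 units = $29 per unit.
Year 1: 3,834 × $29 = $111,186. Book value $457,382.
Year 2: 4,205 × $29 = $121,945. Book value $335,437.

$335,437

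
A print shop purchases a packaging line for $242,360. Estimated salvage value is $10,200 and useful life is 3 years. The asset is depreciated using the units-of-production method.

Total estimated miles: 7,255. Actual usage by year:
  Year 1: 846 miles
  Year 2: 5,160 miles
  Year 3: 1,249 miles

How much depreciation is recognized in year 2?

$165,120

Depreciable base = $242,360 − $10,200 = $232,160.
Rate = $232,160 / 7,255 miles = $32 per mile.
Year 1: 846 × $32 = $27,072. Book value $215,288.
Year 2: 5,160 × $32 = $165,120. Book value $50,168.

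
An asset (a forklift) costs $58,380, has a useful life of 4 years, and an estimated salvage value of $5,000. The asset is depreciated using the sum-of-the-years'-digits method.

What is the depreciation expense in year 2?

Depreciable base = $58,380 − $5,000 = $53,380.
Sum of the years' digits = 4+3+2+1 = 10.
Year 1: $53,380 × 4/10 = $21,352. Book value $37,028.
Year 2: $53,380 × 3/10 = $16,014. Book value $21,014.

$16,014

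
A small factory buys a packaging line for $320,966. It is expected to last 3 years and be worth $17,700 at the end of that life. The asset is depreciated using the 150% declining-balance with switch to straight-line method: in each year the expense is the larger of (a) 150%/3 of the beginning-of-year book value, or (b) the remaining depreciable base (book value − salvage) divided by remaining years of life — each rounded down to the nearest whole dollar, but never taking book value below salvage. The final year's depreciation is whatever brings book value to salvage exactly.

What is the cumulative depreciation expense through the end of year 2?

Depreciable base = $320,966 − $17,700 = $303,266.
Year 1: DB = ⌊$320,966 × 150%/3⌋ = $160,483; SL = ⌊$303,266/3⌋ = $101,088 → take DB $160,483. Book value $160,483.
Year 2: DB = ⌊$160,483 × 150%/3⌋ = $80,241; SL = ⌊$142,783/2⌋ = $71,391 → take DB $80,241. Book value $80,242.
Accumulated through year 2 = $320,966 − $80,242 = $240,724.

$240,724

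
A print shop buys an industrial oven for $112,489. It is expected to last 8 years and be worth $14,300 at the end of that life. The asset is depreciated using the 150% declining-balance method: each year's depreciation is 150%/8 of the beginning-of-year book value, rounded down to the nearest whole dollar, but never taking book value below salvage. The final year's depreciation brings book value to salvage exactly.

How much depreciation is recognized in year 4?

Depreciable base = $112,489 − $14,300 = $98,189.
Year 1: ⌊$112,489 × 150%/8⌋ = $21,091. Book value $91,398.
Year 2: ⌊$91,398 × 150%/8⌋ = $17,137. Book value $74,261.
Year 3: ⌊$74,261 × 150%/8⌋ = $13,923. Book value $60,338.
Year 4: ⌊$60,338 × 150%/8⌋ = $11,313. Book value $49,025.

$11,313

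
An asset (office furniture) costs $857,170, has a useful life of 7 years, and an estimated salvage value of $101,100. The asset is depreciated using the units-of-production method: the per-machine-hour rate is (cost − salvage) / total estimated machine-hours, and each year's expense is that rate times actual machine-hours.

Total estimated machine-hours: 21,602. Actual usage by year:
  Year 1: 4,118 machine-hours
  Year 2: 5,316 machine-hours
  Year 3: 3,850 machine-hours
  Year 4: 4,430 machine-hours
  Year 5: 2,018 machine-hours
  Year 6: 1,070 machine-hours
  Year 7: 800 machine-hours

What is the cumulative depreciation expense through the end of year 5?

$690,620

Depreciable base = $857,170 − $101,100 = $756,070.
Rate = $756,070 / 21,602 machine-hours = $35 per machine-hour.
Year 1: 4,118 × $35 = $144,130. Book value $713,040.
Year 2: 5,316 × $35 = $186,060. Book value $526,980.
Year 3: 3,850 × $35 = $134,750. Book value $392,230.
Year 4: 4,430 × $35 = $155,050. Book value $237,180.
Year 5: 2,018 × $35 = $70,630. Book value $166,550.
Accumulated through year 5 = $857,170 − $166,550 = $690,620.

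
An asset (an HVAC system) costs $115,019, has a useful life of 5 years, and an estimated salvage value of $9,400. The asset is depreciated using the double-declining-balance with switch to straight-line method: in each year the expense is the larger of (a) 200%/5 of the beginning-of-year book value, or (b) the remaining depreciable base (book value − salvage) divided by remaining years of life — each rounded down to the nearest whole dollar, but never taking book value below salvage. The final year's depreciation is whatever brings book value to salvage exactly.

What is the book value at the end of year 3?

$24,845

Depreciable base = $115,019 − $9,400 = $105,619.
Year 1: DB = ⌊$115,019 × 200%/5⌋ = $46,007; SL = ⌊$105,619/5⌋ = $21,123 → take DB $46,007. Book value $69,012.
Year 2: DB = ⌊$69,012 × 200%/5⌋ = $27,604; SL = ⌊$59,612/4⌋ = $14,903 → take DB $27,604. Book value $41,408.
Year 3: DB = ⌊$41,408 × 200%/5⌋ = $16,563; SL = ⌊$32,008/3⌋ = $10,669 → take DB $16,563. Book value $24,845.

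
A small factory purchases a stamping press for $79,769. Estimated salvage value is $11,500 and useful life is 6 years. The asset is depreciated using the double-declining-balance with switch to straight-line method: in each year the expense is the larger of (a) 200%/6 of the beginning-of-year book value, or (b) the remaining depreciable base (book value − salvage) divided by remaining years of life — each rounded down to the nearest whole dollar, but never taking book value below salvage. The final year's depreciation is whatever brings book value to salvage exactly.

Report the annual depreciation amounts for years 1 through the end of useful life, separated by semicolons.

$26,589; $17,726; $11,818; $7,878; $4,258; $0

Depreciable base = $79,769 − $11,500 = $68,269.
Year 1: DB = ⌊$79,769 × 200%/6⌋ = $26,589; SL = ⌊$68,269/6⌋ = $11,378 → take DB $26,589. Book value $53,180.
Year 2: DB = ⌊$53,180 × 200%/6⌋ = $17,726; SL = ⌊$41,680/5⌋ = $8,336 → take DB $17,726. Book value $35,454.
Year 3: DB = ⌊$35,454 × 200%/6⌋ = $11,818; SL = ⌊$23,954/4⌋ = $5,988 → take DB $11,818. Book value $23,636.
Year 4: DB = ⌊$23,636 × 200%/6⌋ = $7,878; SL = ⌊$12,136/3⌋ = $4,045 → take DB $7,878. Book value $15,758.
Year 5: DB = ⌊$15,758 × 200%/6⌋ = $5,252; SL = ⌊$4,258/2⌋ = $2,129 → take DB $5,252, capped at $4,258. Book value $11,500.
Year 6 (final): $11,500 − $11,500 = $0. Book value $11,500.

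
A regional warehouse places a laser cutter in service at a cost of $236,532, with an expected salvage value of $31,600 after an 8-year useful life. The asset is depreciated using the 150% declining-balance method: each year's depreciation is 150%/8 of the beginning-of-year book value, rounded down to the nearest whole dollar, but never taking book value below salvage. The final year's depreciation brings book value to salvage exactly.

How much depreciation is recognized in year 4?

Depreciable base = $236,532 − $31,600 = $204,932.
Year 1: ⌊$236,532 × 150%/8⌋ = $44,349. Book value $192,183.
Year 2: ⌊$192,183 × 150%/8⌋ = $36,034. Book value $156,149.
Year 3: ⌊$156,149 × 150%/8⌋ = $29,277. Book value $126,872.
Year 4: ⌊$126,872 × 150%/8⌋ = $23,788. Book value $103,084.

$23,788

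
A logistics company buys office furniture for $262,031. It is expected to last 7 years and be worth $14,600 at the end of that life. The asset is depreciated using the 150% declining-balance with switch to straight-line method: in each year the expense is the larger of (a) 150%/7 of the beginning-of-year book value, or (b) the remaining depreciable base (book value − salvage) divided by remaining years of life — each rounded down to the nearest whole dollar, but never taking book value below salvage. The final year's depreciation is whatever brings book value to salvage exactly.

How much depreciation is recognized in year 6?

$28,126

Depreciable base = $262,031 − $14,600 = $247,431.
Year 1: DB = ⌊$262,031 × 150%/7⌋ = $56,149; SL = ⌊$247,431/7⌋ = $35,347 → take DB $56,149. Book value $205,882.
Year 2: DB = ⌊$205,882 × 150%/7⌋ = $44,117; SL = ⌊$191,282/6⌋ = $31,880 → take DB $44,117. Book value $161,765.
Year 3: DB = ⌊$161,765 × 150%/7⌋ = $34,663; SL = ⌊$147,165/5⌋ = $29,433 → take DB $34,663. Book value $127,102.
Year 4: DB = ⌊$127,102 × 150%/7⌋ = $27,236; SL = ⌊$112,502/4⌋ = $28,125 → take SL $28,125. Book value $98,977.
Year 5: DB = ⌊$98,977 × 150%/7⌋ = $21,209; SL = ⌊$84,377/3⌋ = $28,125 → take SL $28,125. Book value $70,852.
Year 6: DB = ⌊$70,852 × 150%/7⌋ = $15,182; SL = ⌊$56,252/2⌋ = $28,126 → take SL $28,126. Book value $42,726.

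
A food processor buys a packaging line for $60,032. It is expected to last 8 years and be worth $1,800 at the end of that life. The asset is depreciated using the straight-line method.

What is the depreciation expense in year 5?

$7,279

Depreciable base = $60,032 − $1,800 = $58,232.
Annual expense = $58,232 / 8 = $7,279.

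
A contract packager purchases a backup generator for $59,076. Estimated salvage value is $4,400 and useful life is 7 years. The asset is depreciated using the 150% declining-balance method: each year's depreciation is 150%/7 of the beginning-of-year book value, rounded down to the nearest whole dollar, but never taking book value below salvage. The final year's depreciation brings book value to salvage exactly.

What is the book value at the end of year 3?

Depreciable base = $59,076 − $4,400 = $54,676.
Year 1: ⌊$59,076 × 150%/7⌋ = $12,659. Book value $46,417.
Year 2: ⌊$46,417 × 150%/7⌋ = $9,946. Book value $36,471.
Year 3: ⌊$36,471 × 150%/7⌋ = $7,815. Book value $28,656.

$28,656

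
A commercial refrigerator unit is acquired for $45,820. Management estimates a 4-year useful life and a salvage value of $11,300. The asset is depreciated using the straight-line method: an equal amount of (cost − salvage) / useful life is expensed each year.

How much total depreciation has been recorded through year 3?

$25,890

Depreciable base = $45,820 − $11,300 = $34,520.
Annual expense = $34,520 / 4 = $8,630.
End of year 1: book value $37,190.
End of year 2: book value $28,560.
End of year 3: book value $19,930.
Accumulated through year 3 = $45,820 − $19,930 = $25,890.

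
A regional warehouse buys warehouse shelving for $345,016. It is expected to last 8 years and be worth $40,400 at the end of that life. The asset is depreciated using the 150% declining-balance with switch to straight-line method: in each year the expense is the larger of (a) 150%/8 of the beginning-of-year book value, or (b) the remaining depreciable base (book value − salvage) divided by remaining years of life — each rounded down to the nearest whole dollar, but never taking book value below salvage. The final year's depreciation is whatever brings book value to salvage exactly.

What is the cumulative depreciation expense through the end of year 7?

$277,359

Depreciable base = $345,016 − $40,400 = $304,616.
Year 1: DB = ⌊$345,016 × 150%/8⌋ = $64,690; SL = ⌊$304,616/8⌋ = $38,077 → take DB $64,690. Book value $280,326.
Year 2: DB = ⌊$280,326 × 150%/8⌋ = $52,561; SL = ⌊$239,926/7⌋ = $34,275 → take DB $52,561. Book value $227,765.
Year 3: DB = ⌊$227,765 × 150%/8⌋ = $42,705; SL = ⌊$187,365/6⌋ = $31,227 → take DB $42,705. Book value $185,060.
Year 4: DB = ⌊$185,060 × 150%/8⌋ = $34,698; SL = ⌊$144,660/5⌋ = $28,932 → take DB $34,698. Book value $150,362.
Year 5: DB = ⌊$150,362 × 150%/8⌋ = $28,192; SL = ⌊$109,962/4⌋ = $27,490 → take DB $28,192. Book value $122,170.
Year 6: DB = ⌊$122,170 × 150%/8⌋ = $22,906; SL = ⌊$81,770/3⌋ = $27,256 → take SL $27,256. Book value $94,914.
Year 7: DB = ⌊$94,914 × 150%/8⌋ = $17,796; SL = ⌊$54,514/2⌋ = $27,257 → take SL $27,257. Book value $67,657.
Accumulated through year 7 = $345,016 − $67,657 = $277,359.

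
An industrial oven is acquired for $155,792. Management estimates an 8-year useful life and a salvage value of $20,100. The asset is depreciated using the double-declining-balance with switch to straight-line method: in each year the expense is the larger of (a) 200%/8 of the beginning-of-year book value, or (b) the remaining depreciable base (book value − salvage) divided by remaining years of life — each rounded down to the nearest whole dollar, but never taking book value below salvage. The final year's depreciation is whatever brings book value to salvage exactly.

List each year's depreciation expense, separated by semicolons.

$38,948; $29,211; $21,908; $16,431; $12,323; $9,242; $6,932; $697

Depreciable base = $155,792 − $20,100 = $135,692.
Year 1: DB = ⌊$155,792 × 200%/8⌋ = $38,948; SL = ⌊$135,692/8⌋ = $16,961 → take DB $38,948. Book value $116,844.
Year 2: DB = ⌊$116,844 × 200%/8⌋ = $29,211; SL = ⌊$96,744/7⌋ = $13,820 → take DB $29,211. Book value $87,633.
Year 3: DB = ⌊$87,633 × 200%/8⌋ = $21,908; SL = ⌊$67,533/6⌋ = $11,255 → take DB $21,908. Book value $65,725.
Year 4: DB = ⌊$65,725 × 200%/8⌋ = $16,431; SL = ⌊$45,625/5⌋ = $9,125 → take DB $16,431. Book value $49,294.
Year 5: DB = ⌊$49,294 × 200%/8⌋ = $12,323; SL = ⌊$29,194/4⌋ = $7,298 → take DB $12,323. Book value $36,971.
Year 6: DB = ⌊$36,971 × 200%/8⌋ = $9,242; SL = ⌊$16,871/3⌋ = $5,623 → take DB $9,242. Book value $27,729.
Year 7: DB = ⌊$27,729 × 200%/8⌋ = $6,932; SL = ⌊$7,629/2⌋ = $3,814 → take DB $6,932. Book value $20,797.
Year 8 (final): $20,797 − $20,100 = $697. Book value $20,100.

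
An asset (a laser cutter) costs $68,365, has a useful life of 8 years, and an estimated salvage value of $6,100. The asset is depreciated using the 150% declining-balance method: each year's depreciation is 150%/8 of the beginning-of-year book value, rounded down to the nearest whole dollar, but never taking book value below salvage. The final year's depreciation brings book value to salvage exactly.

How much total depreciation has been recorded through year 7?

Depreciable base = $68,365 − $6,100 = $62,265.
Year 1: ⌊$68,365 × 150%/8⌋ = $12,818. Book value $55,547.
Year 2: ⌊$55,547 × 150%/8⌋ = $10,415. Book value $45,132.
Year 3: ⌊$45,132 × 150%/8⌋ = $8,462. Book value $36,670.
Year 4: ⌊$36,670 × 150%/8⌋ = $6,875. Book value $29,795.
Year 5: ⌊$29,795 × 150%/8⌋ = $5,586. Book value $24,209.
Year 6: ⌊$24,209 × 150%/8⌋ = $4,539. Book value $19,670.
Year 7: ⌊$19,670 × 150%/8⌋ = $3,688. Book value $15,982.
Accumulated through year 7 = $68,365 − $15,982 = $52,383.

$52,383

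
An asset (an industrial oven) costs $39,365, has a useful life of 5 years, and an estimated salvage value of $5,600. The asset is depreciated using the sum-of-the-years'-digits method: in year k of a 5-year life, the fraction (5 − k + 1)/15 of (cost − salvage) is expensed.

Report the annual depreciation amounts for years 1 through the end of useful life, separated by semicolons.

$11,255; $9,004; $6,753; $4,502; $2,251

Depreciable base = $39,365 − $5,600 = $33,765.
Sum of the years' digits = 5+4+3+2+1 = 15.
Year 1: $33,765 × 5/15 = $11,255. Book value $28,110.
Year 2: $33,765 × 4/15 = $9,004. Book value $19,106.
Year 3: $33,765 × 3/15 = $6,753. Book value $12,353.
Year 4: $33,765 × 2/15 = $4,502. Book value $7,851.
Year 5: $33,765 × 1/15 = $2,251. Book value $5,600.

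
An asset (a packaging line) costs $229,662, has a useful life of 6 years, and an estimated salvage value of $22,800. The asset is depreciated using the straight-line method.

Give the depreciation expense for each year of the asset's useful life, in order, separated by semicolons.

$34,477; $34,477; $34,477; $34,477; $34,477; $34,477

Depreciable base = $229,662 − $22,800 = $206,862.
Annual expense = $206,862 / 6 = $34,477.
End of year 1: book value $195,185.
End of year 2: book value $160,708.
End of year 3: book value $126,231.
End of year 4: book value $91,754.
End of year 5: book value $57,277.
End of year 6: book value $22,800.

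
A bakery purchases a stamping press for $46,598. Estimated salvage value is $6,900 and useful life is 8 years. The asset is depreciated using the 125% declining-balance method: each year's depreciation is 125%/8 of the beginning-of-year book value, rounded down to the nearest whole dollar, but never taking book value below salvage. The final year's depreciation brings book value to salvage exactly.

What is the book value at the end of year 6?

Depreciable base = $46,598 − $6,900 = $39,698.
Year 1: ⌊$46,598 × 125%/8⌋ = $7,280. Book value $39,318.
Year 2: ⌊$39,318 × 125%/8⌋ = $6,143. Book value $33,175.
Year 3: ⌊$33,175 × 125%/8⌋ = $5,183. Book value $27,992.
Year 4: ⌊$27,992 × 125%/8⌋ = $4,373. Book value $23,619.
Year 5: ⌊$23,619 × 125%/8⌋ = $3,690. Book value $19,929.
Year 6: ⌊$19,929 × 125%/8⌋ = $3,113. Book value $16,816.

$16,816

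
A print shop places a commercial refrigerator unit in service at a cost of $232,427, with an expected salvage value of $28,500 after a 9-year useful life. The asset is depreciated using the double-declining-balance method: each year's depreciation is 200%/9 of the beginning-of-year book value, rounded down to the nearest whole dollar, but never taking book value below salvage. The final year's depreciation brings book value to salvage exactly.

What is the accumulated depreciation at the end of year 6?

Depreciable base = $232,427 − $28,500 = $203,927.
Year 1: ⌊$232,427 × 200%/9⌋ = $51,650. Book value $180,777.
Year 2: ⌊$180,777 × 200%/9⌋ = $40,172. Book value $140,605.
Year 3: ⌊$140,605 × 200%/9⌋ = $31,245. Book value $109,360.
Year 4: ⌊$109,360 × 200%/9⌋ = $24,302. Book value $85,058.
Year 5: ⌊$85,058 × 200%/9⌋ = $18,901. Book value $66,157.
Year 6: ⌊$66,157 × 200%/9⌋ = $14,701. Book value $51,456.
Accumulated through year 6 = $232,427 − $51,456 = $180,971.

$180,971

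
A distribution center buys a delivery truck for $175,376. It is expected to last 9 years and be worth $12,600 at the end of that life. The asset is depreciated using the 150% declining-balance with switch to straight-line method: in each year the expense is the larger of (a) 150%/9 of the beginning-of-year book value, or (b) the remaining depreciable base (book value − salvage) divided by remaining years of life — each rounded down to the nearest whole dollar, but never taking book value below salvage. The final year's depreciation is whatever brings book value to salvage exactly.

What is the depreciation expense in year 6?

$14,395

Depreciable base = $175,376 − $12,600 = $162,776.
Year 1: DB = ⌊$175,376 × 150%/9⌋ = $29,229; SL = ⌊$162,776/9⌋ = $18,086 → take DB $29,229. Book value $146,147.
Year 2: DB = ⌊$146,147 × 150%/9⌋ = $24,357; SL = ⌊$133,547/8⌋ = $16,693 → take DB $24,357. Book value $121,790.
Year 3: DB = ⌊$121,790 × 150%/9⌋ = $20,298; SL = ⌊$109,190/7⌋ = $15,598 → take DB $20,298. Book value $101,492.
Year 4: DB = ⌊$101,492 × 150%/9⌋ = $16,915; SL = ⌊$88,892/6⌋ = $14,815 → take DB $16,915. Book value $84,577.
Year 5: DB = ⌊$84,577 × 150%/9⌋ = $14,096; SL = ⌊$71,977/5⌋ = $14,395 → take SL $14,395. Book value $70,182.
Year 6: DB = ⌊$70,182 × 150%/9⌋ = $11,697; SL = ⌊$57,582/4⌋ = $14,395 → take SL $14,395. Book value $55,787.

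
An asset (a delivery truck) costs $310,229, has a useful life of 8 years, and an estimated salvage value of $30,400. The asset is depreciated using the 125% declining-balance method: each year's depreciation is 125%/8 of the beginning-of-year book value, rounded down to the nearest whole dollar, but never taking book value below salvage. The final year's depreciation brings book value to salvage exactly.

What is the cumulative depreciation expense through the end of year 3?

$123,880

Depreciable base = $310,229 − $30,400 = $279,829.
Year 1: ⌊$310,229 × 125%/8⌋ = $48,473. Book value $261,756.
Year 2: ⌊$261,756 × 125%/8⌋ = $40,899. Book value $220,857.
Year 3: ⌊$220,857 × 125%/8⌋ = $34,508. Book value $186,349.
Accumulated through year 3 = $310,229 − $186,349 = $123,880.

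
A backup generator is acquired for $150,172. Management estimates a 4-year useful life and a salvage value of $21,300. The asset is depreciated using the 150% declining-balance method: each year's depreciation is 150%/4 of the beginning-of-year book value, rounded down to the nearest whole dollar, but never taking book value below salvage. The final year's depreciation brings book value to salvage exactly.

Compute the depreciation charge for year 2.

Depreciable base = $150,172 − $21,300 = $128,872.
Year 1: ⌊$150,172 × 150%/4⌋ = $56,314. Book value $93,858.
Year 2: ⌊$93,858 × 150%/4⌋ = $35,196. Book value $58,662.

$35,196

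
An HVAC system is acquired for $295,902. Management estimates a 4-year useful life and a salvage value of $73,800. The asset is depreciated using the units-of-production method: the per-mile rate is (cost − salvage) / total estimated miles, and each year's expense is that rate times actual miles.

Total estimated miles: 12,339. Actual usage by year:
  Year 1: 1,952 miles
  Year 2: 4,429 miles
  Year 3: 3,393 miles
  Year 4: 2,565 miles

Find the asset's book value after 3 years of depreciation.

Depreciable base = $295,902 − $73,800 = $222,102.
Rate = $222,102 / 12,339 miles = $18 per mile.
Year 1: 1,952 × $18 = $35,136. Book value $260,766.
Year 2: 4,429 × $18 = $79,722. Book value $181,044.
Year 3: 3,393 × $18 = $61,074. Book value $119,970.

$119,970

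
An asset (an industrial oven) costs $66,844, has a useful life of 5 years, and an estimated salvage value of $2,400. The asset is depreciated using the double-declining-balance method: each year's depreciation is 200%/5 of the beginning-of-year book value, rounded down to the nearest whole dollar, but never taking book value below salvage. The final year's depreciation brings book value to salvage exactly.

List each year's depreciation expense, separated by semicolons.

Depreciable base = $66,844 − $2,400 = $64,444.
Year 1: ⌊$66,844 × 200%/5⌋ = $26,737. Book value $40,107.
Year 2: ⌊$40,107 × 200%/5⌋ = $16,042. Book value $24,065.
Year 3: ⌊$24,065 × 200%/5⌋ = $9,626. Book value $14,439.
Year 4: ⌊$14,439 × 200%/5⌋ = $5,775. Book value $8,664.
Year 5 (final): $8,664 − $2,400 = $6,264. Book value $2,400.

$26,737; $16,042; $9,626; $5,775; $6,264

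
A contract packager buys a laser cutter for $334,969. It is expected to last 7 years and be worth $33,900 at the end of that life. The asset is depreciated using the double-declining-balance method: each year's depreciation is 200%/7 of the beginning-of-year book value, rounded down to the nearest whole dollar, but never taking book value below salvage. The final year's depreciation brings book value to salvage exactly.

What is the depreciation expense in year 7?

Depreciable base = $334,969 − $33,900 = $301,069.
Year 1: ⌊$334,969 × 200%/7⌋ = $95,705. Book value $239,264.
Year 2: ⌊$239,264 × 200%/7⌋ = $68,361. Book value $170,903.
Year 3: ⌊$170,903 × 200%/7⌋ = $48,829. Book value $122,074.
Year 4: ⌊$122,074 × 200%/7⌋ = $34,878. Book value $87,196.
Year 5: ⌊$87,196 × 200%/7⌋ = $24,913. Book value $62,283.
Year 6: ⌊$62,283 × 200%/7⌋ = $17,795. Book value $44,488.
Year 7 (final): $44,488 − $33,900 = $10,588. Book value $33,900.

$10,588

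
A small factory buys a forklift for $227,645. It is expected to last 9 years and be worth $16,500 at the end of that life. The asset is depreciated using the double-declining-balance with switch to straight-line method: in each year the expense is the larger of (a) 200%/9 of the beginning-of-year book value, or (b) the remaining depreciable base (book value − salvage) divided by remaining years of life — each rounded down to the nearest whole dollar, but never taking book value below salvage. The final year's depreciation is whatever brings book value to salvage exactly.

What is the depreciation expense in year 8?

Depreciable base = $227,645 − $16,500 = $211,145.
Year 1: DB = ⌊$227,645 × 200%/9⌋ = $50,587; SL = ⌊$211,145/9⌋ = $23,460 → take DB $50,587. Book value $177,058.
Year 2: DB = ⌊$177,058 × 200%/9⌋ = $39,346; SL = ⌊$160,558/8⌋ = $20,069 → take DB $39,346. Book value $137,712.
Year 3: DB = ⌊$137,712 × 200%/9⌋ = $30,602; SL = ⌊$121,212/7⌋ = $17,316 → take DB $30,602. Book value $107,110.
Year 4: DB = ⌊$107,110 × 200%/9⌋ = $23,802; SL = ⌊$90,610/6⌋ = $15,101 → take DB $23,802. Book value $83,308.
Year 5: DB = ⌊$83,308 × 200%/9⌋ = $18,512; SL = ⌊$66,808/5⌋ = $13,361 → take DB $18,512. Book value $64,796.
Year 6: DB = ⌊$64,796 × 200%/9⌋ = $14,399; SL = ⌊$48,296/4⌋ = $12,074 → take DB $14,399. Book value $50,397.
Year 7: DB = ⌊$50,397 × 200%/9⌋ = $11,199; SL = ⌊$33,897/3⌋ = $11,299 → take SL $11,299. Book value $39,098.
Year 8: DB = ⌊$39,098 × 200%/9⌋ = $8,688; SL = ⌊$22,598/2⌋ = $11,299 → take SL $11,299. Book value $27,799.

$11,299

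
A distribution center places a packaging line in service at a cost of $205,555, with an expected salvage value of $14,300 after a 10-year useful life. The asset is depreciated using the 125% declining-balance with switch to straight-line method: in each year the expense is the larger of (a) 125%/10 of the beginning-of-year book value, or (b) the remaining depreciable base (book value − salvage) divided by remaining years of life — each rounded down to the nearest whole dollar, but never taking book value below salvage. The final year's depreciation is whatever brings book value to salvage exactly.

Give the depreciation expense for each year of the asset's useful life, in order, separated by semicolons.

Depreciable base = $205,555 − $14,300 = $191,255.
Year 1: DB = ⌊$205,555 × 125%/10⌋ = $25,694; SL = ⌊$191,255/10⌋ = $19,125 → take DB $25,694. Book value $179,861.
Year 2: DB = ⌊$179,861 × 125%/10⌋ = $22,482; SL = ⌊$165,561/9⌋ = $18,395 → take DB $22,482. Book value $157,379.
Year 3: DB = ⌊$157,379 × 125%/10⌋ = $19,672; SL = ⌊$143,079/8⌋ = $17,884 → take DB $19,672. Book value $137,707.
Year 4: DB = ⌊$137,707 × 125%/10⌋ = $17,213; SL = ⌊$123,407/7⌋ = $17,629 → take SL $17,629. Book value $120,078.
Year 5: DB = ⌊$120,078 × 125%/10⌋ = $15,009; SL = ⌊$105,778/6⌋ = $17,629 → take SL $17,629. Book value $102,449.
Year 6: DB = ⌊$102,449 × 125%/10⌋ = $12,806; SL = ⌊$88,149/5⌋ = $17,629 → take SL $17,629. Book value $84,820.
Year 7: DB = ⌊$84,820 × 125%/10⌋ = $10,602; SL = ⌊$70,520/4⌋ = $17,630 → take SL $17,630. Book value $67,190.
Year 8: DB = ⌊$67,190 × 125%/10⌋ = $8,398; SL = ⌊$52,890/3⌋ = $17,630 → take SL $17,630. Book value $49,560.
Year 9: DB = ⌊$49,560 × 125%/10⌋ = $6,195; SL = ⌊$35,260/2⌋ = $17,630 → take SL $17,630. Book value $31,930.
Year 10 (final): $31,930 − $14,300 = $17,630. Book value $14,300.

$25,694; $22,482; $19,672; $17,629; $17,629; $17,629; $17,630; $17,630; $17,630; $17,630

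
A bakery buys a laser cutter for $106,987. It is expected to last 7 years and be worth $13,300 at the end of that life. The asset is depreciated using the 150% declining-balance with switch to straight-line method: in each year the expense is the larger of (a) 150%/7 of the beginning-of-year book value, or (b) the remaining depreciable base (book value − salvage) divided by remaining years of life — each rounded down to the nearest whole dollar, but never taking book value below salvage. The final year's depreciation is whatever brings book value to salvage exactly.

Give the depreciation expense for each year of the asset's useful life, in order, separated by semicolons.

$22,925; $18,013; $14,153; $11,120; $9,158; $9,159; $9,159

Depreciable base = $106,987 − $13,300 = $93,687.
Year 1: DB = ⌊$106,987 × 150%/7⌋ = $22,925; SL = ⌊$93,687/7⌋ = $13,383 → take DB $22,925. Book value $84,062.
Year 2: DB = ⌊$84,062 × 150%/7⌋ = $18,013; SL = ⌊$70,762/6⌋ = $11,793 → take DB $18,013. Book value $66,049.
Year 3: DB = ⌊$66,049 × 150%/7⌋ = $14,153; SL = ⌊$52,749/5⌋ = $10,549 → take DB $14,153. Book value $51,896.
Year 4: DB = ⌊$51,896 × 150%/7⌋ = $11,120; SL = ⌊$38,596/4⌋ = $9,649 → take DB $11,120. Book value $40,776.
Year 5: DB = ⌊$40,776 × 150%/7⌋ = $8,737; SL = ⌊$27,476/3⌋ = $9,158 → take SL $9,158. Book value $31,618.
Year 6: DB = ⌊$31,618 × 150%/7⌋ = $6,775; SL = ⌊$18,318/2⌋ = $9,159 → take SL $9,159. Book value $22,459.
Year 7 (final): $22,459 − $13,300 = $9,159. Book value $13,300.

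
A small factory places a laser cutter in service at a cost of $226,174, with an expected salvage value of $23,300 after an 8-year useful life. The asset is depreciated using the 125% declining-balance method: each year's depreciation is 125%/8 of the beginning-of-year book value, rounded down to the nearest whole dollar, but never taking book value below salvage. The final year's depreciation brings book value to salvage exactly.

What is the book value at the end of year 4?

Depreciable base = $226,174 − $23,300 = $202,874.
Year 1: ⌊$226,174 × 125%/8⌋ = $35,339. Book value $190,835.
Year 2: ⌊$190,835 × 125%/8⌋ = $29,817. Book value $161,018.
Year 3: ⌊$161,018 × 125%/8⌋ = $25,159. Book value $135,859.
Year 4: ⌊$135,859 × 125%/8⌋ = $21,227. Book value $114,632.

$114,632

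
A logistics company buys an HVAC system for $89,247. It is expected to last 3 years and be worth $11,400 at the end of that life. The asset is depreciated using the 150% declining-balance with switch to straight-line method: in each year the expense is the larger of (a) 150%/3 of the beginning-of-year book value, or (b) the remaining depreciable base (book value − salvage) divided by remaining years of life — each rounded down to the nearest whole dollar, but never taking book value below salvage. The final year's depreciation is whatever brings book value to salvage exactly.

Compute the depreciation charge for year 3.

Depreciable base = $89,247 − $11,400 = $77,847.
Year 1: DB = ⌊$89,247 × 150%/3⌋ = $44,623; SL = ⌊$77,847/3⌋ = $25,949 → take DB $44,623. Book value $44,624.
Year 2: DB = ⌊$44,624 × 150%/3⌋ = $22,312; SL = ⌊$33,224/2⌋ = $16,612 → take DB $22,312. Book value $22,312.
Year 3 (final): $22,312 − $11,400 = $10,912. Book value $11,400.

$10,912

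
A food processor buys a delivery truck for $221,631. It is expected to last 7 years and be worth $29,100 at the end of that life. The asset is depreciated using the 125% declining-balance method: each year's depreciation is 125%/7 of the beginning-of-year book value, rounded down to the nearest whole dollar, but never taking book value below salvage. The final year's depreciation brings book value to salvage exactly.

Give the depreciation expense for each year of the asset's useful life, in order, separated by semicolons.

Depreciable base = $221,631 − $29,100 = $192,531.
Year 1: ⌊$221,631 × 125%/7⌋ = $39,576. Book value $182,055.
Year 2: ⌊$182,055 × 125%/7⌋ = $32,509. Book value $149,546.
Year 3: ⌊$149,546 × 125%/7⌋ = $26,704. Book value $122,842.
Year 4: ⌊$122,842 × 125%/7⌋ = $21,936. Book value $100,906.
Year 5: ⌊$100,906 × 125%/7⌋ = $18,018. Book value $82,888.
Year 6: ⌊$82,888 × 125%/7⌋ = $14,801. Book value $68,087.
Year 7 (final): $68,087 − $29,100 = $38,987. Book value $29,100.

$39,576; $32,509; $26,704; $21,936; $18,018; $14,801; $38,987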